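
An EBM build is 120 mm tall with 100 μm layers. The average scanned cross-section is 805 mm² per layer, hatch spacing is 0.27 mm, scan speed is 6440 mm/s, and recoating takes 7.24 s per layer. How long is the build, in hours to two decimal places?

Number of layers: 120 / 0.1 → 1200 (rounded up).
Per-layer scan distance = 805 / 0.27, so 2981.5 mm.
Beam time per layer = 2981.5 / 6440, so 0.463 s.
Time per layer: 0.463 + 7.24 → 7.703 s.
Total: 1200 × 7.703 s = 9243.6 s → 2.57 hours.

2.57 hours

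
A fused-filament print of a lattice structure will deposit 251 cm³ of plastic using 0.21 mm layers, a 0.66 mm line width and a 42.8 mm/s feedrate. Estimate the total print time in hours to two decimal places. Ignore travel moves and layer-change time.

11.75 hours

Extrusion cross-section: 0.21 × 0.66 → 0.1386 mm².
Toolpath length = 251 cm³ / 0.1386 mm² = 251000 / 0.1386 = 1810966.8 mm.
Time extruding: 1810966.8 / 42.8 → 42312.3 s.
42312.3 s = 11.75 hours.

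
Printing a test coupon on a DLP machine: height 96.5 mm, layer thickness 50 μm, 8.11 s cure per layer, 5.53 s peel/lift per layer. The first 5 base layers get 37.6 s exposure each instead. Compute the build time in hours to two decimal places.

Layers = ⌈96.5/0.05⌉ = 1930.
Burn-in layers = 5 × (37.6 + 5.53) = 215.65 s.
Regular layers: 1925 × (8.11 + 5.53) → 26257 s.
Total = 215.65 + 26257 = 26472.65 s = 7.35 hours.

7.35 hours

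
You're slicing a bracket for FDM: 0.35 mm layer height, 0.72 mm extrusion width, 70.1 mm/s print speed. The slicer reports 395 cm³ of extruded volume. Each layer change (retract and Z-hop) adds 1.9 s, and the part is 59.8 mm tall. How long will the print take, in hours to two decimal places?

Line area = 0.35 × 0.72 = 0.252 mm².
Toolpath length = 395 cm³ / 0.252 mm² = 395000 / 0.252 = 1567460.3 mm.
Time extruding = 1567460.3 / 70.1 = 22360.3 s.
Layer count = ceil(59.8 / 0.35) = 171.
Non-print overhead: 171 × 1.9 → 324.9 s.
Altogether 22360.3 + 324.9 = 22685.2 s, i.e. 6.30 hours.

6.30 hours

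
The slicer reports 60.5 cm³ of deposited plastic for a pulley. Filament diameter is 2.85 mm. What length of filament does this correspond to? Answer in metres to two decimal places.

9.48 m

Cross-section of 2.85 mm filament: π·(2.85/2)² = 6.3794 mm².
L = 60500 mm³ / 6.3794 mm² = 9483.65 mm, i.e. 9.48 m.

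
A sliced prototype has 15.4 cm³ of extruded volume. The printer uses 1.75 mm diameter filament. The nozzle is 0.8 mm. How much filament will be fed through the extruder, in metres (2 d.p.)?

6.40 m

Cross-section of 1.75 mm filament: π·(1.75/2)² = 2.4053 mm².
L = 15400 mm³ / 2.4053 mm² = 6402.53 mm, i.e. 6.40 m.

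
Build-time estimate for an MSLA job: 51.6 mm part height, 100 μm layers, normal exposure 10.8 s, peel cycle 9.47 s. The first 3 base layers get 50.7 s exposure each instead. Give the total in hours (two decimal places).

2.94 hours

Number of layers: 51.6 / 0.1 → 516 (rounded up).
Bottom layers = 3 × (50.7 + 9.47) = 180.51 s.
Remaining layers = 513 × (10.8 + 9.47), so 10398.51 s.
Sum: 180.51 + 10398.51 = 10579.02 s → 2.94 hours.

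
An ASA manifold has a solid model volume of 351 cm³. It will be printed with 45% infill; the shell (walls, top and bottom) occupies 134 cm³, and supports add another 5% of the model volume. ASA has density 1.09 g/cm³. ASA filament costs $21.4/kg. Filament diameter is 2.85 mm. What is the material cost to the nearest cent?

Volume inside the shell = 351 − 134 = 217 cm³.
Deposited infill: 0.45 × 217 → 97.65 cm³.
Support = 0.05 × 351 = 17.55 cm³.
Total printed volume = 134 + 97.65 + 17.55, so 249.2 cm³.
Mass = 249.2 × 1.09, so 271.628 g.
Cost = 271.628 g / 1000 × $21.4/kg = $5.81.

$5.81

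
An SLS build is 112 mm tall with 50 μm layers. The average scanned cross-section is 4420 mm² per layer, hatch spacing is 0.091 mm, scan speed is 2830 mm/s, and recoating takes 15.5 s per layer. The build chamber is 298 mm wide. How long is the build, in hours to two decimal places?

20.32 hours

Layer count = ceil(112 / 0.05) = 2240.
Per-layer scan distance: 4420 / 0.091 → 48571.4 mm.
Scan time per layer: 48571.4 / 2830 → 17.163 s.
Per-layer time: 17.163 + 15.5 → 32.663 s.
2240 layers × 32.663 s/layer = 73165.12 s, i.e. 20.32 hours.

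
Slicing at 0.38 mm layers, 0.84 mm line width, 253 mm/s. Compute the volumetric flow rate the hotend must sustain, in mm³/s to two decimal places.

80.76

Extrusion cross-section: 0.38 × 0.84 → 0.3192 mm².
Volumetric flow = 253 × 0.3192 = 80.76 mm³/s.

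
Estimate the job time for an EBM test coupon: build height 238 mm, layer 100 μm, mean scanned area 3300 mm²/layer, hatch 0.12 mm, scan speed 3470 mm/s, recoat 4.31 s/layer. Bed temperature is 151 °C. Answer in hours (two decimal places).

Layers = ⌈238/0.1⌉ = 2380.
Per-layer scan distance: 3300 / 0.12 → 27500 mm.
Scan time per layer = 27500 / 3470, so 7.9251 s.
Layer cycle: 7.9251 + 4.31 → 12.2351 s.
2380 layers × 12.2351 s/layer = 29119.538 s, i.e. 8.09 hours.

8.09 hours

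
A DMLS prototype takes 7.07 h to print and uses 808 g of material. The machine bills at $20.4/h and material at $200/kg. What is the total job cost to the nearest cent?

Machine-time cost = 20.4 × 7.07 = $144.228.
Material cost = 200 × 808/1000 = $161.60.
Total = 144.228 + 161.60 = 305.828 ≈ $305.83.

$305.83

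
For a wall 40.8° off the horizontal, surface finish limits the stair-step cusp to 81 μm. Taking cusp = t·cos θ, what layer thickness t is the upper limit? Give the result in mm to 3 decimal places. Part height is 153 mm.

Layer height = cusp / cos(40.8°) = 0.081 / 0.7570 = 0.107 mm.

0.107 mm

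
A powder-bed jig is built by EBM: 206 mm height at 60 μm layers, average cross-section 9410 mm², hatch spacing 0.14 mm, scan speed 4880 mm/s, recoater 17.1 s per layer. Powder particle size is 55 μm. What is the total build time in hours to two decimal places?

29.45 hours

Layers = ⌈206/0.06⌉ = 3434.
Scan path per layer = 9410 / 0.14, so 67214.3 mm.
Beam time per layer = 67214.3 / 4880, so 13.7734 s.
Time per layer: 13.7734 + 17.1 → 30.8734 s.
Build time = 3434 × 30.8734 = 106019.2556 s = 29.45 hours.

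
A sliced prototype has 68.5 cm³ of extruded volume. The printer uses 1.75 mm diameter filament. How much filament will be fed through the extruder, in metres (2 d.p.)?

Cross-section of 1.75 mm filament: π·(1.75/2)² = 2.4053 mm².
Length = 68.5 cm³ / 2.4053 mm² = 68500 / 2.4053 = 28478.78 mm = 28.48 m.

28.48 m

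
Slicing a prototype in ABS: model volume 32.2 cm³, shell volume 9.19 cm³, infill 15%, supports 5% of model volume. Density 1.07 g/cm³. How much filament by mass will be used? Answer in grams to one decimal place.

15.2 g

Infill region = 32.2 − 9.19 = 23.01 cm³.
Deposited infill = 0.15 × 23.01, so 3.4515 cm³.
Support: 0.05 × 32.2 → 1.61 cm³.
Total printed volume: 9.19 + 3.4515 + 1.61 → 14.2515 cm³.
Mass = 14.2515 × 1.07, so 15.249105 g.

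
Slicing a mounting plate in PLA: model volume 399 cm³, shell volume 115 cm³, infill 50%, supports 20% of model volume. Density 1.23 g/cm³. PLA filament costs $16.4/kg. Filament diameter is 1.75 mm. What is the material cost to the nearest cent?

$6.79

Interior volume: 399 − 115 → 284 cm³.
Deposited infill = 0.50 × 284 = 142 cm³.
Support = 0.20 × 399 = 79.8 cm³.
Total extruded: 115 + 142 + 79.8 → 336.8 cm³.
Mass = 336.8 × 1.23 = 414.264 g.
Cost = 414.264 g / 1000 × $16.4/kg = $6.79.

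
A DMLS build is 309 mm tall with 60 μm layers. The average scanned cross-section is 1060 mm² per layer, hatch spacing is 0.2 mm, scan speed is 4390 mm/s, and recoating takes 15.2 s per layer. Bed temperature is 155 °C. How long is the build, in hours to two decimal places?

23.47 hours

Layers = ⌈309/0.06⌉ = 5150.
Hatch length per layer: 1060 / 0.2 → 5300 mm.
Per-layer scan time = 5300 / 4390 = 1.2073 s.
Per-layer time: 1.2073 + 15.2 → 16.4073 s.
Total: 5150 × 16.4073 s = 84497.595 s → 23.47 hours.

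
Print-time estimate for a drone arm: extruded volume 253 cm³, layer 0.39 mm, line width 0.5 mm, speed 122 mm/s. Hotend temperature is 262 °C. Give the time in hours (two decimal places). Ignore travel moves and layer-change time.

2.95 hours

Extrusion cross-section: 0.39 × 0.5 → 0.195 mm².
Toolpath length = 253 cm³ / 0.195 mm² = 253000 / 0.195 = 1297435.9 mm.
Extrusion time: 1297435.9 / 122 → 10634.7 s.
Converting: 10634.7 s = 2.95 hours.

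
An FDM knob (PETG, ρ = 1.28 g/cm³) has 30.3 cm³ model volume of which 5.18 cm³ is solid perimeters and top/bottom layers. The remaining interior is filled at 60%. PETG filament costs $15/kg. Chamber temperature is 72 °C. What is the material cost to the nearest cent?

$0.39

Volume inside the shell = 30.3 − 5.18, so 25.12 cm³.
Infill volume = 0.60 × 25.12 = 15.072 cm³.
Deposited volume = 5.18 + 15.072, so 20.252 cm³.
Mass = 20.252 × 1.28, so 25.92256 g.
At $15/kg: 25.92256/1000 × 15 = $0.39.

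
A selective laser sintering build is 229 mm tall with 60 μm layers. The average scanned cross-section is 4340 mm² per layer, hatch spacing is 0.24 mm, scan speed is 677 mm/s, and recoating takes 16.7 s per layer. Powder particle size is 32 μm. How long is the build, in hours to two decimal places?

Number of layers: 229 / 0.06 → 3817 (rounded up).
Scan path per layer = 4340 / 0.24, so 18083.3 mm.
Scan time per layer = 18083.3 / 677 = 26.7109 s.
Time per layer: 26.7109 + 16.7 → 43.4109 s.
Total: 3817 × 43.4109 s = 165699.4053 s → 46.03 hours.

46.03 hours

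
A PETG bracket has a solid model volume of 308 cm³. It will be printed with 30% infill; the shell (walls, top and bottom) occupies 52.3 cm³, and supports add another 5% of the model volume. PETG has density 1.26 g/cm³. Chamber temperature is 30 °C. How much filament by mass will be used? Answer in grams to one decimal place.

182.0 g

Interior volume = 308 − 52.3, so 255.7 cm³.
Infill deposited = 0.30 × 255.7 = 76.71 cm³.
Support = 0.05 × 308 = 15.4 cm³.
Total extruded = 52.3 + 76.71 + 15.4, so 144.41 cm³.
Mass = 144.41 × 1.26, so 181.9566 g.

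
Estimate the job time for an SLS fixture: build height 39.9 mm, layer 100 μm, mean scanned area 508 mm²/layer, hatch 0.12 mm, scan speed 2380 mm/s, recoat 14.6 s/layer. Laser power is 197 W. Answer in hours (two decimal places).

1.82 hours

Number of layers: 39.9 / 0.1 → 399 (rounded up).
Scan path per layer = 508 / 0.12, so 4233.3 mm.
Scan time per layer = 4233.3 / 2380 = 1.7787 s.
Per-layer time: 1.7787 + 14.6 → 16.3787 s.
Total: 399 × 16.3787 s = 6535.1013 s → 1.82 hours.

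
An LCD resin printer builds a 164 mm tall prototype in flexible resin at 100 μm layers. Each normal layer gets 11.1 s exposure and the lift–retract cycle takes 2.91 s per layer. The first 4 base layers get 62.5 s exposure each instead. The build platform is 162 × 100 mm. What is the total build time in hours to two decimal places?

Layer count = ceil(164 / 0.1) = 1640.
Base layers: 4 × (62.5 + 2.91) → 261.64 s.
Regular layers = 1636 × (11.1 + 2.91) = 22920.36 s.
Sum: 261.64 + 22920.36 = 23182 s → 6.44 hours.

6.44 hours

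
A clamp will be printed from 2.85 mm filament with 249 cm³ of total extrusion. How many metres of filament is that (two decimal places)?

39.03 m

A = π r² = π × 1.425² = 6.3794 mm².
Length = 249 cm³ / 6.3794 mm² = 249000 / 6.3794 = 39031.88 mm = 39.03 m.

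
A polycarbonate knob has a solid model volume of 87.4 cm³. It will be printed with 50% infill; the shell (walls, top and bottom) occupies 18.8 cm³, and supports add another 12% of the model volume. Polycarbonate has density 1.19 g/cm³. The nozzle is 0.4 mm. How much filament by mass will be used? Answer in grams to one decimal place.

75.7 g

Interior volume = 87.4 − 18.8 = 68.6 cm³.
Infill volume = 0.50 × 68.6 = 34.3 cm³.
Support = 0.12 × 87.4 = 10.488 cm³.
Total printed volume: 18.8 + 34.3 + 10.488 → 63.588 cm³.
Mass = 63.588 × 1.19, so 75.66972 g.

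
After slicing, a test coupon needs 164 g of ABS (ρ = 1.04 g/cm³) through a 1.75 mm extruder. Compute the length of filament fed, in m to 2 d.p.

65.56 m

Volume = 164 g / 1.04 g·cm⁻³ = 157.6923 cm³ = 157692.3 mm³.
Cross-section of 1.75 mm filament: π·(1.75/2)² = 2.4053 mm².
Length = 157692.3 / 2.4053 = 65560.35 mm = 65.56 m.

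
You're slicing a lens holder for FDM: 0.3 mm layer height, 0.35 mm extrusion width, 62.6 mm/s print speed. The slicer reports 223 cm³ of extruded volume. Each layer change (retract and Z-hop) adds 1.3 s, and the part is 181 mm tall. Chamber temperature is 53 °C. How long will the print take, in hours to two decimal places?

Extrusion cross-section: 0.3 × 0.35 → 0.105 mm².
Total extruded path = 223000/0.105 = 2123809.5 mm.
Time extruding: 2123809.5 / 62.6 → 33926.7 s.
Layers = ⌈181/0.3⌉ = 604.
Non-print overhead = 604 × 1.3, so 785.2 s.
Total = 33926.7 + 785.2 = 34711.9 s = 9.64 hours.

9.64 hours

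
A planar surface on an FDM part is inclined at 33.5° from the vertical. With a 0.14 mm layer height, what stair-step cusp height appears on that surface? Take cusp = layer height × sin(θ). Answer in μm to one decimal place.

77.3 μm

sin(33.5°) = 0.5519, so cusp = 0.14 × 0.5519 = 0.077266 mm → 77.3 μm.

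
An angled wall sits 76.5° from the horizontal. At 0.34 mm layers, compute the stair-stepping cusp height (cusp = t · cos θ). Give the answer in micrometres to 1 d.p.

cos(76.5°) = 0.2334, so cusp = 0.34 × 0.2334 = 0.079356 mm → 79.4 μm.

79.4 μm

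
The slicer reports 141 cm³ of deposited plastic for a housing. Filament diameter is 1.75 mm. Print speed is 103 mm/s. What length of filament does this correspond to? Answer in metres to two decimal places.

Filament cross-section = π × (1.75/2)² = 2.4053 mm².
Length = 141 cm³ / 2.4053 mm² = 141000 / 2.4053 = 58620.55 mm = 58.62 m.

58.62 m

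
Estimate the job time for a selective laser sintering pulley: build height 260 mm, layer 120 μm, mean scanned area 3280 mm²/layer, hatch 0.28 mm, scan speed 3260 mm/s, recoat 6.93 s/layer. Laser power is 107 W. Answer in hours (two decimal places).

6.33 hours

Number of layers: 260 / 0.12 → 2167 (rounded up).
Scan path per layer = 3280 / 0.28, so 11714.3 mm.
Scan time per layer: 11714.3 / 3260 → 3.5933 s.
Layer cycle: 3.5933 + 6.93 → 10.5233 s.
Build time = 2167 × 10.5233 = 22803.9911 s = 6.33 hours.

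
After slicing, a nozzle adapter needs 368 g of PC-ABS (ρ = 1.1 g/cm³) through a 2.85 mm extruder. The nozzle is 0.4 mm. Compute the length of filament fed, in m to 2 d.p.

52.44 m

Volume = 368 g / 1.1 g·cm⁻³ = 334.5455 cm³ = 334545.5 mm³.
Filament cross-section = π × (2.85/2)² = 6.3794 mm².
L = V/A = 334545.5/6.3794 = 52441.53 mm → 52.44 m.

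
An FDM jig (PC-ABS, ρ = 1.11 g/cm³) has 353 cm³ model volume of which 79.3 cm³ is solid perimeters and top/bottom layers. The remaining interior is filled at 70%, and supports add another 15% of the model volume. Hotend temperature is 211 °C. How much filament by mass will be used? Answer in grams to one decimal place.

359.5 g

Infill region = 353 − 79.3, so 273.7 cm³.
Infill volume: 0.70 × 273.7 → 191.59 cm³.
Support: 0.15 × 353 → 52.95 cm³.
Deposited volume = 79.3 + 191.59 + 52.95, so 323.84 cm³.
Mass: 323.84 × 1.11 → 359.4624 g.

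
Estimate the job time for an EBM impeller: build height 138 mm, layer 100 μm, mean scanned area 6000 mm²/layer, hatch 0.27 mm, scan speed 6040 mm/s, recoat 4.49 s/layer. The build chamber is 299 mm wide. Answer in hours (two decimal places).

Layer count = ceil(138 / 0.1) = 1380.
Per-layer scan distance: 6000 / 0.27 → 22222.2 mm.
Beam time per layer: 22222.2 / 6040 → 3.6792 s.
Per-layer time = 3.6792 + 4.49, so 8.1692 s.
Build time = 1380 × 8.1692 = 11273.496 s = 3.13 hours.

3.13 hours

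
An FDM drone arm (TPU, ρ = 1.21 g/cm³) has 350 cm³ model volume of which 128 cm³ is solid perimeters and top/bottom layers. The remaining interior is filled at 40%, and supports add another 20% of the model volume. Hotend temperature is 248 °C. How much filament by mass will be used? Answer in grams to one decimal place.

Interior volume = 350 − 128 = 222 cm³.
Infill deposited = 0.40 × 222, so 88.8 cm³.
Support: 0.20 × 350 → 70 cm³.
Total printed volume = 128 + 88.8 + 70 = 286.8 cm³.
Mass: 286.8 × 1.21 → 347.028 g.

347.0 g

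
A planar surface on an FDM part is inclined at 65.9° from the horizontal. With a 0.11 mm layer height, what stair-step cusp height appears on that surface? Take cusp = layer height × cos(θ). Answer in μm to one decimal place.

44.9 μm

cos(65.9°) = 0.4083, so cusp = 0.11 × 0.4083 = 0.044913 mm → 44.9 μm.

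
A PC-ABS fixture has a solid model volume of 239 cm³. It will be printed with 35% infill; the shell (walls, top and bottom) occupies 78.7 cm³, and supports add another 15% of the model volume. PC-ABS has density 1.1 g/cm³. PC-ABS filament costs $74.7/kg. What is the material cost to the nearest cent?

$14.02

Interior volume = 239 − 78.7, so 160.3 cm³.
Deposited infill = 0.35 × 160.3 = 56.105 cm³.
Support = 0.15 × 239, so 35.85 cm³.
Total extruded = 78.7 + 56.105 + 35.85, so 170.655 cm³.
Mass = 170.655 × 1.1, so 187.7205 g.
Cost = 187.7205 g / 1000 × $74.7/kg = $14.02.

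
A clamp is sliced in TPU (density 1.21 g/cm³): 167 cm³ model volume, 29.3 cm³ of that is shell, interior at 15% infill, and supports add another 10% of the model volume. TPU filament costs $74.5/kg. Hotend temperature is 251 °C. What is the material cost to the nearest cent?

$6.01

Interior volume: 167 − 29.3 → 137.7 cm³.
Infill deposited: 0.15 × 137.7 → 20.655 cm³.
Support = 0.10 × 167 = 16.7 cm³.
Total printed volume: 29.3 + 20.655 + 16.7 → 66.655 cm³.
Mass: 66.655 × 1.21 → 80.65255 g.
Cost = 80.65255 g / 1000 × $74.5/kg = $6.01.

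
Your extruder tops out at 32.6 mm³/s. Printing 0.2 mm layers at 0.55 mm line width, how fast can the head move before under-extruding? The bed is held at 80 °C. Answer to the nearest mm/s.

296 mm/s

A = 0.2 × 0.55, so 0.11 mm².
Max speed = 32.6 / 0.11 = 296.36 ≈ 296 mm/s.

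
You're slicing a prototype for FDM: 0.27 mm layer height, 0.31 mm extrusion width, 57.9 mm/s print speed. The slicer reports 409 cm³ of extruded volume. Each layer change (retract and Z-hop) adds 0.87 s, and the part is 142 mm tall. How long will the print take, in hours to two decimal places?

23.57 hours

Line area: 0.27 × 0.31 → 0.0837 mm².
Total extruded path = 409000/0.0837 = 4886499.4 mm.
Extrusion time = 4886499.4 / 57.9 = 84395.5 s.
Layers = ⌈142/0.27⌉ = 526.
Layer-change overhead = 526 × 0.87, so 457.62 s.
Altogether 84395.5 + 457.62 = 84853.12 s, i.e. 23.57 hours.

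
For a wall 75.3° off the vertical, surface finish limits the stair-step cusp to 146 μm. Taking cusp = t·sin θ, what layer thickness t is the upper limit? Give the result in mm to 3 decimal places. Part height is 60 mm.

0.151 mm

Layer height = cusp / sin(75.3°) = 0.146 / 0.9673 = 0.151 mm.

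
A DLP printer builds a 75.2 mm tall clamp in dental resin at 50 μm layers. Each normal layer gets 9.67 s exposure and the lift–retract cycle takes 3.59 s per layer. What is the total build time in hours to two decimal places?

Layers = ⌈75.2/0.05⌉ = 1504.
Each layer takes: 9.67 + 3.59 → 13.26 s.
Total = 1504 × 13.26 = 19943.04 s = 5.54 hours.

5.54 hours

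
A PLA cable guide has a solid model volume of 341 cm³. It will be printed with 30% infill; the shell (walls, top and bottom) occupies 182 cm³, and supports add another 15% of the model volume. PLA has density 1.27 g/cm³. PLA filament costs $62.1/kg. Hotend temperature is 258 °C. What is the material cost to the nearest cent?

Infill region = 341 − 182, so 159 cm³.
Deposited infill = 0.30 × 159 = 47.7 cm³.
Support = 0.15 × 341 = 51.15 cm³.
Total extruded = 182 + 47.7 + 51.15 = 280.85 cm³.
Mass: 280.85 × 1.27 → 356.6795 g.
At $62.1/kg: 356.6795/1000 × 62.1 = $22.15.

$22.15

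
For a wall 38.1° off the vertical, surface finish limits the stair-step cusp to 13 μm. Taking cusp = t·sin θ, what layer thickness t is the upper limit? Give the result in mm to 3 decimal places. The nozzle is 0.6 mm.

0.021 mm

t = h_c / sin θ = 0.013 / 0.6170 = 0.021 mm.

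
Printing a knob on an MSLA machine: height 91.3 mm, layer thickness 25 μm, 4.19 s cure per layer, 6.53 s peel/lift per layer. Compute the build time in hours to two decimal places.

Layers = ⌈91.3/0.025⌉ = 3652.
Cycle time = 4.19 + 6.53 = 10.72 s.
Total = 3652 × 10.72 = 39149.44 s = 10.87 hours.

10.87 hours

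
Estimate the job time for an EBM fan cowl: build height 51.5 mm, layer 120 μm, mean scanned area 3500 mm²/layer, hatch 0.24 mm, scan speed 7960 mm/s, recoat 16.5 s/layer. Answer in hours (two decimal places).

2.19 hours

Layers = ⌈51.5/0.12⌉ = 430.
Per-layer scan distance = 3500 / 0.24 = 14583.3 mm.
Beam time per layer: 14583.3 / 7960 → 1.8321 s.
Per-layer time = 1.8321 + 16.5 = 18.3321 s.
Total: 430 × 18.3321 s = 7882.803 s → 2.19 hours.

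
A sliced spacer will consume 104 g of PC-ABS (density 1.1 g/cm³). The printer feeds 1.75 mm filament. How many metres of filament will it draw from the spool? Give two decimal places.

39.31 m

Volume = 104 g / 1.1 g·cm⁻³ = 94.5455 cm³ = 94545.5 mm³.
Cross-section of 1.75 mm filament: π·(1.75/2)² = 2.4053 mm².
L = V/A = 94545.5/2.4053 = 39307.16 mm → 39.31 m.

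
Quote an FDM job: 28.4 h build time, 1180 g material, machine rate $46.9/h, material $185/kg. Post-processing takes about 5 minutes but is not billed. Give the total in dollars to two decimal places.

Machine cost = 46.9 × 28.4 = $1331.96.
Material cost: 185 × 1180/1000 → $218.30.
Total = 1331.96 + 218.30 = $1550.26.

$1550.26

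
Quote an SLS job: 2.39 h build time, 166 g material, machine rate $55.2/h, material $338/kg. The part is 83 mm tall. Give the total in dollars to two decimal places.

$188.04

Time charge = 55.2 × 2.39, so $131.928.
Material cost: 338 × 166/1000 → $56.108.
Total = 131.928 + 56.108 = 188.036 ≈ $188.04.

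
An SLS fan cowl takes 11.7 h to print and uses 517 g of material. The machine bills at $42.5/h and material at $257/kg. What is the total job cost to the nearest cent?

Machine cost = 42.5 × 11.7, so $497.25.
Material cost = 257 × 517/1000, so $132.869.
Job cost: 497.25 + 132.869 = 630.119 ≈ $630.12.

$630.12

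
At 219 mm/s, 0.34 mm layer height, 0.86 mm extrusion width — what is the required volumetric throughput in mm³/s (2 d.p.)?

64.04

Bead cross-section = 0.34 × 0.86 = 0.2924 mm².
Volumetric flow = 219 × 0.2924 = 64.04 mm³/s.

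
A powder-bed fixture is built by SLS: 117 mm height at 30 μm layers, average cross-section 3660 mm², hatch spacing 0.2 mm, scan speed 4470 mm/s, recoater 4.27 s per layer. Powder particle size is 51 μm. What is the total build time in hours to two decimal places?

Layers = ⌈117/0.03⌉ = 3900.
Hatch length per layer = 3660 / 0.2 = 18300 mm.
Per-layer scan time: 18300 / 4470 → 4.094 s.
Layer cycle = 4.094 + 4.27, so 8.364 s.
Build time = 3900 × 8.364 = 32619.6 s = 9.06 hours.

9.06 hours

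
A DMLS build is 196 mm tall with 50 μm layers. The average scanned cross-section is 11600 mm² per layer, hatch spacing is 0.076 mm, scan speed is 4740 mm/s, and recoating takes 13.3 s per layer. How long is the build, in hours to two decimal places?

Layers = ⌈196/0.05⌉ = 3920.
Hatch length per layer: 11600 / 0.076 → 152631.6 mm.
Scan time per layer = 152631.6 / 4740 = 32.2008 s.
Time per layer: 32.2008 + 13.3 → 45.5008 s.
Total: 3920 × 45.5008 s = 178363.136 s → 49.55 hours.

49.55 hours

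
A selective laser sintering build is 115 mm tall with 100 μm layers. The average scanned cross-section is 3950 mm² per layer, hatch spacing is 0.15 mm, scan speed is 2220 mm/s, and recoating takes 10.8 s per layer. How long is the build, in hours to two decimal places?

7.24 hours

Number of layers: 115 / 0.1 → 1150 (rounded up).
Hatch length per layer: 3950 / 0.15 → 26333.3 mm.
Laser time per layer = 26333.3 / 2220, so 11.8618 s.
Layer cycle: 11.8618 + 10.8 → 22.6618 s.
Build time = 1150 × 22.6618 = 26061.07 s = 7.24 hours.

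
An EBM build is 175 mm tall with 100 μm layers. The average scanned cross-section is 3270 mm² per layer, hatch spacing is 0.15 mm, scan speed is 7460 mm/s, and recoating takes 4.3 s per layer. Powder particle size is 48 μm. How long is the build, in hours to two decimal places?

3.51 hours

Layer count = ceil(175 / 0.1) = 1750.
Per-layer scan distance = 3270 / 0.15 = 21800 mm.
Beam time per layer = 21800 / 7460 = 2.9223 s.
Layer cycle = 2.9223 + 4.3, so 7.2223 s.
Total: 1750 × 7.2223 s = 12639.025 s → 3.51 hours.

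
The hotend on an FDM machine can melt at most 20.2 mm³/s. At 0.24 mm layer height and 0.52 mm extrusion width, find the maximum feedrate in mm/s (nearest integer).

Bead cross-section: 0.24 × 0.52 → 0.1248 mm².
v_max = Q/A = 20.2/0.1248 = 161.86 mm/s → 162 mm/s.

162 mm/s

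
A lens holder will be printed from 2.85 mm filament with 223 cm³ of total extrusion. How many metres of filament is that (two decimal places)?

Filament cross-section = π × (2.85/2)² = 6.3794 mm².
Length = 223 cm³ / 6.3794 mm² = 223000 / 6.3794 = 34956.27 mm = 34.96 m.

34.96 m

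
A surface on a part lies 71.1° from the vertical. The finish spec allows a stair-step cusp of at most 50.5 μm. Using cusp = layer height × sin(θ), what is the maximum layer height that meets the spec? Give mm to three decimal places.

0.053 mm

Layer height = cusp / sin(71.1°) = 0.0505 / 0.9461 = 0.053 mm.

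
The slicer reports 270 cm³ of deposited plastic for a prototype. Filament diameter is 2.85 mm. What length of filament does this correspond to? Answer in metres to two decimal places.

42.32 m

Filament cross-section = π × (2.85/2)² = 6.3794 mm².
Length = 270 cm³ / 6.3794 mm² = 270000 / 6.3794 = 42323.73 mm = 42.32 m.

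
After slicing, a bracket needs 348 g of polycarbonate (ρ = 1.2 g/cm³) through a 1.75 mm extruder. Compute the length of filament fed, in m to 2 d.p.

Extruded volume: 348/1.2 = 290 cm³ (290000 mm³).
Filament cross-section = π × (1.75/2)² = 2.4053 mm².
L = V/A = 290000/2.4053 = 120567.08 mm → 120.57 m.

120.57 m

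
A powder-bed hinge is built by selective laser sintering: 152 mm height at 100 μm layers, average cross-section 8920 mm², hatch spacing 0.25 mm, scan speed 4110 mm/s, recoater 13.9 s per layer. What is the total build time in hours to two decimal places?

Layers = ⌈152/0.1⌉ = 1520.
Scan path per layer: 8920 / 0.25 → 35680 mm.
Scan time per layer: 35680 / 4110 → 8.6813 s.
Time per layer = 8.6813 + 13.9 = 22.5813 s.
Total: 1520 × 22.5813 s = 34323.576 s → 9.53 hours.

9.53 hours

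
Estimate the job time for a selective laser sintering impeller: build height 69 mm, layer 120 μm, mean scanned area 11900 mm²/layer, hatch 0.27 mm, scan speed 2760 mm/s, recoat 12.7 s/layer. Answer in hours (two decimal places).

Number of layers: 69 / 0.12 → 575 (rounded up).
Hatch length per layer = 11900 / 0.27 = 44074.1 mm.
Per-layer scan time = 44074.1 / 2760 = 15.9689 s.
Time per layer = 15.9689 + 12.7, so 28.6689 s.
Build time = 575 × 28.6689 = 16484.6175 s = 4.58 hours.

4.58 hours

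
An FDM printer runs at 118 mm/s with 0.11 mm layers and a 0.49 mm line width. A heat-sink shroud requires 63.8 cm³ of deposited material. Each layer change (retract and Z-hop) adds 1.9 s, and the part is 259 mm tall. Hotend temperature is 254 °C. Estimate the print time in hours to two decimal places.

Extrusion cross-section = 0.11 × 0.49 = 0.0539 mm².
Path length: 63800 mm³ / 0.0539 mm² → 1183673.5 mm.
Print-move time: 1183673.5 / 118 → 10031.1 s.
Layer count = ceil(259 / 0.11) = 2355.
Non-print overhead = 2355 × 1.9, so 4474.5 s.
Altogether 10031.1 + 4474.5 = 14505.6 s, i.e. 4.03 hours.

4.03 hours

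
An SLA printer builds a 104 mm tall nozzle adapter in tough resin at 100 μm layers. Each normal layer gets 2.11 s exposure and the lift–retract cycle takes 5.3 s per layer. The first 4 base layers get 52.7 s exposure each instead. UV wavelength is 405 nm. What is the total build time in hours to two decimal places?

Number of layers: 104 / 0.1 → 1040 (rounded up).
Burn-in layers = 4 × (52.7 + 5.3), so 232 s.
Remaining layers = 1036 × (2.11 + 5.3) = 7676.76 s.
Total = 232 + 7676.76 = 7908.76 s = 2.20 hours.

2.20 hours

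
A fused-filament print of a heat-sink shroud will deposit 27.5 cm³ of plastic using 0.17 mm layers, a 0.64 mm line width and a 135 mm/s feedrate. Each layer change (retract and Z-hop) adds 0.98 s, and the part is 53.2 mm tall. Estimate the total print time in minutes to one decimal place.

36.3 minutes

Bead cross-section: 0.17 × 0.64 → 0.1088 mm².
Total extruded path = 27500/0.1088 = 252757.4 mm.
Print-move time = 252757.4 / 135, so 1872.3 s.
Layer count = ceil(53.2 / 0.17) = 313.
Layer-change overhead = 313 × 0.98, so 306.74 s.
Altogether 1872.3 + 306.74 = 2179.04 s, i.e. 36.3 minutes.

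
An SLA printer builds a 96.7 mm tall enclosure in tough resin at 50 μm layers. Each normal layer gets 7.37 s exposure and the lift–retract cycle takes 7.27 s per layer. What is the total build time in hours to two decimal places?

7.86 hours

Number of layers: 96.7 / 0.05 → 1934 (rounded up).
Each layer takes = 7.37 + 7.27, so 14.64 s.
Build time: 1934 × 14.64 s = 28313.76 s, i.e. 7.86 hours.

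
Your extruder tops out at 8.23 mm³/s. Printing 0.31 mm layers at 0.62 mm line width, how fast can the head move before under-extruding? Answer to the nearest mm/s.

Extrusion cross-section = 0.31 × 0.62 = 0.1922 mm².
Max speed = 8.23 / 0.1922 = 42.82 ≈ 43 mm/s.

43 mm/s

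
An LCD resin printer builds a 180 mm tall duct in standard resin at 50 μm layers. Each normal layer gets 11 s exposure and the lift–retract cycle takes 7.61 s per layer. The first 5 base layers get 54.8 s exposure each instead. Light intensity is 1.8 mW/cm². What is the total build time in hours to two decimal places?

Layers = ⌈180/0.05⌉ = 3600.
Burn-in layers = 5 × (54.8 + 7.61), so 312.05 s.
Remaining layers = 3595 × (11 + 7.61), so 66902.95 s.
Total = 312.05 + 66902.95 = 67215 s = 18.67 hours.

18.67 hours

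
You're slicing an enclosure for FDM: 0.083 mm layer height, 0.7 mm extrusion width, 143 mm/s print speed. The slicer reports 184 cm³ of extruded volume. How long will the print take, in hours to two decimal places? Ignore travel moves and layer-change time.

6.15 hours

Bead cross-section = 0.083 × 0.7 = 0.0581 mm².
Toolpath length = 184 cm³ / 0.0581 mm² = 184000 / 0.0581 = 3166953.5 mm.
Time extruding = 3166953.5 / 143, so 22146.5 s.
22146.5 s = 6.15 hours.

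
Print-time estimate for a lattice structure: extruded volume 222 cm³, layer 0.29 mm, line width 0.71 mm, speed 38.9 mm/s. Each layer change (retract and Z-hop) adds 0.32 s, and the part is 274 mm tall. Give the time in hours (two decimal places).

Line area: 0.29 × 0.71 → 0.2059 mm².
Path length: 222000 mm³ / 0.2059 mm² → 1078193.3 mm.
Time extruding = 1078193.3 / 38.9, so 27717.1 s.
Layers = ⌈274/0.29⌉ = 945.
Layer-change overhead = 945 × 0.32 = 302.4 s.
Total = 27717.1 + 302.4 = 28019.5 s = 7.78 hours.

7.78 hours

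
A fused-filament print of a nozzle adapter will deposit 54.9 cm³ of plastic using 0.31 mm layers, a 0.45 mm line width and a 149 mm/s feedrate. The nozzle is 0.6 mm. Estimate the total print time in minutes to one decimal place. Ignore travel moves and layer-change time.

44.0 minutes

Bead cross-section = 0.31 × 0.45 = 0.1395 mm².
Toolpath length = 54.9 cm³ / 0.1395 mm² = 54900 / 0.1395 = 393548.4 mm.
Time extruding = 393548.4 / 149, so 2641.3 s.
2641.3 s = 44.0 minutes.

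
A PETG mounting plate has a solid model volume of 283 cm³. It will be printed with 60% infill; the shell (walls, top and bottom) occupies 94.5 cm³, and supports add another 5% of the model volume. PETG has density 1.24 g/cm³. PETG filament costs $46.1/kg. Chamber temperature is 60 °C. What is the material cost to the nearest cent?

$12.68

Interior volume = 283 − 94.5 = 188.5 cm³.
Infill volume: 0.60 × 188.5 → 113.1 cm³.
Support: 0.05 × 283 → 14.15 cm³.
Total extruded: 94.5 + 113.1 + 14.15 → 221.75 cm³.
Mass: 221.75 × 1.24 → 274.97 g.
Cost = 274.97 g / 1000 × $46.1/kg = $12.68.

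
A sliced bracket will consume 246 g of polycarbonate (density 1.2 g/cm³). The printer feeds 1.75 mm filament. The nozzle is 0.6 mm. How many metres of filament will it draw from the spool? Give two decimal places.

Extruded volume: 246/1.2 = 205 cm³ (205000 mm³).
A = π r² = π × 0.875² = 2.4053 mm².
L = V/A = 205000/2.4053 = 85228.45 mm → 85.23 m.

85.23 m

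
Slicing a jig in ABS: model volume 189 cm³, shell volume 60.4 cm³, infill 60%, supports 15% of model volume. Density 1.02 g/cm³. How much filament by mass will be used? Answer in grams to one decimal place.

Volume inside the shell = 189 − 60.4 = 128.6 cm³.
Infill deposited = 0.60 × 128.6, so 77.16 cm³.
Support = 0.15 × 189, so 28.35 cm³.
Deposited volume = 60.4 + 77.16 + 28.35, so 165.91 cm³.
Mass: 165.91 × 1.02 → 169.2282 g.

169.2 g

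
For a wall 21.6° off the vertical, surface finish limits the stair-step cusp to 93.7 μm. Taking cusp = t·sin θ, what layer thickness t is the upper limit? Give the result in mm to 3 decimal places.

t = h_c / sin θ = 0.0937 / 0.3681 = 0.255 mm.

0.255 mm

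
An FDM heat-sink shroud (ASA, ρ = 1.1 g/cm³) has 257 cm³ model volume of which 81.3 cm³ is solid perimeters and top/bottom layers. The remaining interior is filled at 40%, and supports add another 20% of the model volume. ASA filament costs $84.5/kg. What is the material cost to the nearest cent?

Interior volume = 257 − 81.3, so 175.7 cm³.
Deposited infill: 0.40 × 175.7 → 70.28 cm³.
Support = 0.20 × 257, so 51.4 cm³.
Total extruded = 81.3 + 70.28 + 51.4 = 202.98 cm³.
Mass = 202.98 × 1.1, so 223.278 g.
Cost = 223.278 g / 1000 × $84.5/kg = $18.87.

$18.87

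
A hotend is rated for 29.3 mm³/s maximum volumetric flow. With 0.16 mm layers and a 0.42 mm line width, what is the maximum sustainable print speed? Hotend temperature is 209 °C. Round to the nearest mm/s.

Extrusion cross-section = 0.16 × 0.42 = 0.0672 mm².
Max speed = 29.3 / 0.0672 = 436.01 ≈ 436 mm/s.

436 mm/s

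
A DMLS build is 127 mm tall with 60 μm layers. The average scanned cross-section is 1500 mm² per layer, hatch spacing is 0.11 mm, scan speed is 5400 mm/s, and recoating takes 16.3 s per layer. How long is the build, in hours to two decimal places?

11.07 hours

Number of layers: 127 / 0.06 → 2117 (rounded up).
Per-layer scan distance = 1500 / 0.11 = 13636.4 mm.
Per-layer scan time = 13636.4 / 5400, so 2.5253 s.
Per-layer time = 2.5253 + 16.3, so 18.8253 s.
Total: 2117 × 18.8253 s = 39853.1601 s → 11.07 hours.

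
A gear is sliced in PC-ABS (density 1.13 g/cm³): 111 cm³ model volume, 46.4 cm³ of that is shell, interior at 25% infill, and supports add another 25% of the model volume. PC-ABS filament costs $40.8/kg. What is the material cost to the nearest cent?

$4.16

Infill region: 111 − 46.4 → 64.6 cm³.
Deposited infill: 0.25 × 64.6 → 16.15 cm³.
Support: 0.25 × 111 → 27.75 cm³.
Total extruded: 46.4 + 16.15 + 27.75 → 90.3 cm³.
Mass = 90.3 × 1.13 = 102.039 g.
At $40.8/kg: 102.039/1000 × 40.8 = $4.16.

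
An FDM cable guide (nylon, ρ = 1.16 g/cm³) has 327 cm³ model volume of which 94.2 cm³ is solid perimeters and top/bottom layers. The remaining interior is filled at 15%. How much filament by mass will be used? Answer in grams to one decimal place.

Infill region = 327 − 94.2, so 232.8 cm³.
Infill volume = 0.15 × 232.8 = 34.92 cm³.
Total printed volume: 94.2 + 34.92 → 129.12 cm³.
Mass = 129.12 × 1.16, so 149.7792 g.

149.8 g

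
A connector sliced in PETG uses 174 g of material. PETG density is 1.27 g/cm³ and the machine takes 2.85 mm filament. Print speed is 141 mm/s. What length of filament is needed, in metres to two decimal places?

Extruded volume: 174/1.27 = 137.0079 cm³ (137007.9 mm³).
Filament cross-section = π × (2.85/2)² = 6.3794 mm².
Length = 137007.9 / 6.3794 = 21476.61 mm = 21.48 m.

21.48 m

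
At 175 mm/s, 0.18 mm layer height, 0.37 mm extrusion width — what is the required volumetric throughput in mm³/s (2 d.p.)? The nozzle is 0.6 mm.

11.66

Bead cross-section = 0.18 × 0.37 = 0.0666 mm².
Q = v·A = 175 × 0.0666 = 11.66 mm³/s.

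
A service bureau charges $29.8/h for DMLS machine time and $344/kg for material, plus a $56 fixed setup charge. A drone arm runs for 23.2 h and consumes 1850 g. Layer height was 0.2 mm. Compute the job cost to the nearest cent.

Machine-time cost = 29.8 × 23.2 = $691.36.
Feedstock cost = 344 × 1850/1000 = $636.40.
Total = 691.36 + 636.40 + 56 = $1383.76.

$1383.76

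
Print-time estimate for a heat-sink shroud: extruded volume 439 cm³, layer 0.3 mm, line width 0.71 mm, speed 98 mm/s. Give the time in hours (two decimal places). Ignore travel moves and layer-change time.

5.84 hours

Line area: 0.3 × 0.71 → 0.213 mm².
Total extruded path = 439000/0.213 = 2061032.9 mm.
Time extruding = 2061032.9 / 98 = 21030.9 s.
Converting: 21030.9 s = 5.84 hours.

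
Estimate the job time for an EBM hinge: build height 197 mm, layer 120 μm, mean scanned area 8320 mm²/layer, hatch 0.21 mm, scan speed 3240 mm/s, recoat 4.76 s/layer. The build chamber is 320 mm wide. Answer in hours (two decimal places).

Number of layers: 197 / 0.12 → 1642 (rounded up).
Hatch length per layer = 8320 / 0.21 = 39619 mm.
Scan time per layer = 39619 / 3240, so 12.2281 s.
Per-layer time = 12.2281 + 4.76 = 16.9881 s.
Total: 1642 × 16.9881 s = 27894.4602 s → 7.75 hours.

7.75 hours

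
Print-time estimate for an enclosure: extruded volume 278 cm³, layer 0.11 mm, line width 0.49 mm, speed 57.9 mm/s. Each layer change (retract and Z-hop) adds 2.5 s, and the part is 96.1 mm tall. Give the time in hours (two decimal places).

25.35 hours

Extrusion cross-section = 0.11 × 0.49 = 0.0539 mm².
Total extruded path = 278000/0.0539 = 5157699.4 mm.
Time extruding: 5157699.4 / 57.9 → 89079.4 s.
Number of layers: 96.1 / 0.11 → 874 (rounded up).
Z-hop total: 874 × 2.5 → 2185 s.
Altogether 89079.4 + 2185 = 91264.4 s, i.e. 25.35 hours.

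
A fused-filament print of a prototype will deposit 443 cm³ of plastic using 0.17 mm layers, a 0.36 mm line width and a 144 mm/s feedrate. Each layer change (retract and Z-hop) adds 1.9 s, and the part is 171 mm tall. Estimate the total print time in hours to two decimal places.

14.49 hours

Extrusion cross-section = 0.17 × 0.36, so 0.0612 mm².
Path length: 443000 mm³ / 0.0612 mm² → 7238562.1 mm.
Time extruding = 7238562.1 / 144, so 50267.8 s.
Number of layers: 171 / 0.17 → 1006 (rounded up).
Non-print overhead: 1006 × 1.9 → 1911.4 s.
Altogether 50267.8 + 1911.4 = 52179.2 s, i.e. 14.49 hours.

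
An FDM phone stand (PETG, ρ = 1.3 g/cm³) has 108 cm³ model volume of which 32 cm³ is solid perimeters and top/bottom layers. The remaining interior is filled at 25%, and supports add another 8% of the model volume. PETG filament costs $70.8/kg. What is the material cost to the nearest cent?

Infill region = 108 − 32, so 76 cm³.
Infill volume = 0.25 × 76 = 19 cm³.
Support = 0.08 × 108, so 8.64 cm³.
Total printed volume: 32 + 19 + 8.64 → 59.64 cm³.
Mass: 59.64 × 1.3 → 77.532 g.
Cost = 77.532 g / 1000 × $70.8/kg = $5.49.

$5.49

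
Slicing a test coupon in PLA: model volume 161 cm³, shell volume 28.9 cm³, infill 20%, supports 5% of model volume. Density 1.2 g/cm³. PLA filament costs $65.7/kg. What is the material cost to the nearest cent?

$5.00

Infill region = 161 − 28.9 = 132.1 cm³.
Deposited infill = 0.20 × 132.1, so 26.42 cm³.
Support = 0.05 × 161, so 8.05 cm³.
Deposited volume = 28.9 + 26.42 + 8.05 = 63.37 cm³.
Mass = 63.37 × 1.2, so 76.044 g.
Cost = 76.044 g / 1000 × $65.7/kg = $5.00.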